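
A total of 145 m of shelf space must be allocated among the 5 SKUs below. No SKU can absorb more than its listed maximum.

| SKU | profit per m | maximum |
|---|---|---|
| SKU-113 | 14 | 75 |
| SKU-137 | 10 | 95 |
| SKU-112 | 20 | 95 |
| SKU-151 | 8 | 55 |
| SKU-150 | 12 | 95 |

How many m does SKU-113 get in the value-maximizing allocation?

50

Rank by profit per m: SKU-112 20 > SKU-113 14 > SKU-150 12 > SKU-137 10 > SKU-151 8.
SKU-112 takes 95 to reach its cap of 95 ; 50 left.
SKU-113 has room for 75 but only 50 remain, so it gets 50.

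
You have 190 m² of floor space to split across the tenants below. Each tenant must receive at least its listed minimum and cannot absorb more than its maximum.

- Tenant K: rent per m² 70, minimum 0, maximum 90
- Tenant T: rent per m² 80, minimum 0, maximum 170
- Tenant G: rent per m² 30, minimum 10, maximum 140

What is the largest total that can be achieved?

14600

Meeting every minimum uses 0+0+10 = 10 m², leaving 180.
Order the tenants by rent per m²: Tenant T 80 > Tenant K 70 > Tenant G 30.
Give Tenant T 170 more to hit its cap of 170 → 10 left.
Tenant K: +10 (room for 90) → 10. Pool exhausted.
Total = 70×10 + 80×170 + 30×10 = 14600.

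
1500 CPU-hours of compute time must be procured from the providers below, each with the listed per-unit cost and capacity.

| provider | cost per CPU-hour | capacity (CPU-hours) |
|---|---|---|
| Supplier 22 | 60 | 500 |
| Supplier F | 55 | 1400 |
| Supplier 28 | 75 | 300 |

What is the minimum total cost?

Fill from the cheapest provider first.
Supplier F at 55: take all 1400 CPU-hours → 100 still needed.
Supplier 22 (60): take the remaining 100 → done.
Supplier 28: unused.
Cost = 1400×55 + 100×60 = 83000.

83000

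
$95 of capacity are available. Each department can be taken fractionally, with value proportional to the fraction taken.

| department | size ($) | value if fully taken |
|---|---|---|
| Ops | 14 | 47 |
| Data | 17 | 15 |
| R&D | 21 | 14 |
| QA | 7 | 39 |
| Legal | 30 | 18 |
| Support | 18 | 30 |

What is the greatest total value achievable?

Sort by value density: QA 39/7≈5.57, Ops 47/14≈3.36, Support 30/18≈1.67, Data 15/17≈0.882, R&D 14/21≈0.667, Legal 18/30≈0.6.
Take all of QA (7 $, value 39) ; 88 $ left.
All 14 $ of Ops fit (value 47) ; 74 remain.
Take all of Support (18 $, value 30) ; 56 $ left.
All 17 $ of Data fit (value 15) ; 39 remain.
Take all of R&D (21 $, value 14) ; 18 $ left.
Fill the last 18 $ with part of Legal: 18/30 of it earns 10.8.
Total value = 155.8.

155.8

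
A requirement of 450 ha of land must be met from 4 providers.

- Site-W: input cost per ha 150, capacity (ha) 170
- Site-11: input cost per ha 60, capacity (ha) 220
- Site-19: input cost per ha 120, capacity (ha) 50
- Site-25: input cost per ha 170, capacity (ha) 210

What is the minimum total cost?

46400

Use providers in increasing cost order.
Site-11 at 60: take all 220 ha → 230 still needed.
Take 50 from Site-19 at 120 → need 180 more.
Site-W at 150: take all 170 ha → 10 still needed.
Site-25 at 170: take 10 of its 210 → requirement met.
Cost = 220×60 + 50×120 + 170×150 + 10×170 = 46400.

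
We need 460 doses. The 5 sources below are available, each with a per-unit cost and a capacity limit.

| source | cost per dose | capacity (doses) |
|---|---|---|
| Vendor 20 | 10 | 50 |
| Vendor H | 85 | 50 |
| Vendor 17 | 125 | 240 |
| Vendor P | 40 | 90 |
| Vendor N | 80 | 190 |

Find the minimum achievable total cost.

Cheapest first:
Vendor 20 (10): use full 50 → 410 doses to go.
Vendor P at 40: take all 90 doses → 320 still needed.
Vendor N (80): use full 190 → 130 doses to go.
Vendor H at 85: take all 50 doses → 80 still needed.
Take 80 from Vendor 17 at 125 to finish.
Cost = 50×10 + 90×40 + 190×80 + 50×85 + 80×125 = 33550.

33550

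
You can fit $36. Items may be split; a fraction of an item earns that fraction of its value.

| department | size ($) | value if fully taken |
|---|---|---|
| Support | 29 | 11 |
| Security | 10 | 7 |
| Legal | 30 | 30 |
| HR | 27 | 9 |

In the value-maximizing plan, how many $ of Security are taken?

6

Best value per unit of size first: Legal 30/30≈1, Security 7/10≈0.7, Support 11/29≈0.379, HR 9/27≈0.333.
All 30 $ of Legal fit (value 30) → 6 remain.
Only 6 $ remain; take 6/10 of Security for value 7×6/10 = 4.2.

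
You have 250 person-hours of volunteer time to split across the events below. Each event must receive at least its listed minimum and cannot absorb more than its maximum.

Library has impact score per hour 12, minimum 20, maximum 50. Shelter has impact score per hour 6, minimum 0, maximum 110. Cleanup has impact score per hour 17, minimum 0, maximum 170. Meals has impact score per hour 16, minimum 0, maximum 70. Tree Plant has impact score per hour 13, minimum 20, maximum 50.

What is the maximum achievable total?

4030

Meeting every minimum uses 20+0+0+0+20 = 40 person-hours, leaving 210.
Highest impact score per hour first: Cleanup 17 > Meals 16 > Tree Plant 13 > Library 12 > Shelter 6.
Give Cleanup 170 more to hit its cap of 170 — 40 left.
Meals: +40 (room for 70) → 40. Pool exhausted.
Total = 12×20 + 17×170 + 16×40 + 13×20 = 4030.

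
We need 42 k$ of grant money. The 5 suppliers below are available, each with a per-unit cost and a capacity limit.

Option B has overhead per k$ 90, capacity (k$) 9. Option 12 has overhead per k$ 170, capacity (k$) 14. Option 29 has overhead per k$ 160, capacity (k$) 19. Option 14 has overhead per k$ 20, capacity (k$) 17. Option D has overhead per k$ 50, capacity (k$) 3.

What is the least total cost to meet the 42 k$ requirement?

Use suppliers in increasing cost order.
Take 17 from Option 14 at 20 → need 25 more.
Option D at 50: take all 3 k$ → 22 still needed.
Option B (90): use full 9 → 13 k$ to go.
Option 29 (160): take the remaining 13 → done.
Option 12: unused.
Cost = 17×20 + 3×50 + 9×90 + 13×160 = 3380.

3380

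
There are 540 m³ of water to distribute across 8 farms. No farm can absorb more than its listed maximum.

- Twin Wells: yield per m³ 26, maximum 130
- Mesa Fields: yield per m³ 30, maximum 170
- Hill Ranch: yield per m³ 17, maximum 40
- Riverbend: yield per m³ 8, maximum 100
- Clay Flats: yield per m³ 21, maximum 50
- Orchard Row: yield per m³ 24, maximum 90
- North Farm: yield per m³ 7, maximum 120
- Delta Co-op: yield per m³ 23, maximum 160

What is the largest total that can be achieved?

14090

Order the farms by yield per m³: Mesa Fields 30 > Twin Wells 26 > Orchard Row 24 > Delta Co-op 23 > Clay Flats 21 > Hill Ranch 17 > Riverbend 8 > North Farm 7.
Mesa Fields: +170 to 170 (cap) — 370 left.
Twin Wells takes 130 to reach its cap of 130 — 240 left.
Give Orchard Row 90 to hit its cap of 90 — 150 left.
Delta Co-op: +150 (room for 160) → 150. Pool exhausted.
Total = 26×130 + 30×170 + 24×90 + 23×150 = 14090.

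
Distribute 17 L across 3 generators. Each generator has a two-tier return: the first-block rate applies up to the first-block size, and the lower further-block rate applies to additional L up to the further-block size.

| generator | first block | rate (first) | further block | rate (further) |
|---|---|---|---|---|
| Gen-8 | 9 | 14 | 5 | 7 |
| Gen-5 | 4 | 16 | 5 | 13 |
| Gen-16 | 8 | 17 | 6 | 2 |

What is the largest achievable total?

Treat each block as its own option and order by rate: Gen-16/first 17 > Gen-5/first 16 > Gen-8/first 14 > Gen-5/second 13 > Gen-8/second 7 > Gen-16/second 2.
Fill Gen-16 first block (8 at 17) ; 9 left.
Gen-5 first at 16: fill all 4 ; 5 left.
Gen-8 first at 14: only 5 left, fill 5.
Total = 17×8 + 16×4 + 14×5 = 270.

270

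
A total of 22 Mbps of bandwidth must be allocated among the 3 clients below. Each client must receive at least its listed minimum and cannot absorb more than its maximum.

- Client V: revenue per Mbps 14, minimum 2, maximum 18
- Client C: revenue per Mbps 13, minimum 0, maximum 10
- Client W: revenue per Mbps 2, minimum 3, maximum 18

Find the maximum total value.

Meeting every minimum uses 2+0+3 = 5 Mbps, leaving 17.
Highest revenue per Mbps first: Client V 14 > Client C 13 > Client W 2.
Client V: +16 to 18 (cap) ; 1 left.
Only 1 left; Client C takes them to reach 1.
Total = 14×18 + 13×1 + 2×3 = 271.

271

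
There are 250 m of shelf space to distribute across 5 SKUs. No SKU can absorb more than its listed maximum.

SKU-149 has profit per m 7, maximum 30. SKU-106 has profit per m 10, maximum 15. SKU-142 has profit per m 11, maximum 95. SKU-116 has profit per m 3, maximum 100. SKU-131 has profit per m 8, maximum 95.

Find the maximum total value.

Rank by profit per m: SKU-142 11 > SKU-106 10 > SKU-131 8 > SKU-149 7 > SKU-116 3.
Give SKU-142 95 to hit its cap of 95 ; 155 left.
SKU-106: +15 to 15 (cap) ; 140 left.
SKU-131 takes 95 to reach its cap of 95 ; 45 left.
SKU-149 takes 30 to reach its cap of 30 ; 15 left.
SKU-116 has room for 100 but only 15 remain, so it gets 15.
Total = 7×30 + 10×15 + 11×95 + 3×15 + 8×95 = 2210.

2210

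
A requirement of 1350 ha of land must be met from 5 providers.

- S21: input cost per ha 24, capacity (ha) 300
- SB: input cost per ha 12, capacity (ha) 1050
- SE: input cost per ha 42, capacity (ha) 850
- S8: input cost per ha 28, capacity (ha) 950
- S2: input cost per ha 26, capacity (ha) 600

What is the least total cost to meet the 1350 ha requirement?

19800

Use providers in increasing cost order.
SB (12): use full 1050 ; 300 ha to go.
S21 at 24: take all 300 ha ; 0 still needed.
S2, S8, SE: unused.
Cost = 1050×12 + 300×24 = 19800.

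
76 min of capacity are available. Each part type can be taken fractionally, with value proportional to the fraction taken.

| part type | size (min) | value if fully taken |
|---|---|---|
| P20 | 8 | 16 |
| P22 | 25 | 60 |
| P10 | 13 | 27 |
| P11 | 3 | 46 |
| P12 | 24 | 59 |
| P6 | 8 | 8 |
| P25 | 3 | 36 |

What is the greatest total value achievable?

Best value per unit of size first: P11 46/3≈15.3, P25 36/3≈12, P12 59/24≈2.46, P22 60/25≈2.4, P10 27/13≈2.08, P20 16/8≈2, P6 8/8≈1.
P11: take in full, 3 min for value 46 → 73 left.
All 3 min of P25 fit (value 36) → 70 remain.
Take all of P12 (24 min, value 59) → 46 min left.
P22: take in full, 25 min for value 60 → 21 left.
All 13 min of P10 fit (value 27) → 8 remain.
Take all of P20 (8 min, value 16) → 0 min left.
Total value = 244.

244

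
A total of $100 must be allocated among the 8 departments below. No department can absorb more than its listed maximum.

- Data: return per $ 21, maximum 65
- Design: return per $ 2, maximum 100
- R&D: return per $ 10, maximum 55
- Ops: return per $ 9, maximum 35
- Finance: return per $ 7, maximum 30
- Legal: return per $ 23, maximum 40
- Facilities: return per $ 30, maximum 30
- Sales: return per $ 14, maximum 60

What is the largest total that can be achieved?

2450

Highest return per $ first: Facilities 30 > Legal 23 > Data 21 > Sales 14 > R&D 10 > Ops 9 > Finance 7 > Design 2.
Facilities takes 30 to reach its cap of 30 → 70 left.
Give Legal 40 to hit its cap of 40 → 30 left.
Data: +30 (room for 65) → 30. Pool exhausted.
Total = 21×30 + 23×40 + 30×30 = 2450.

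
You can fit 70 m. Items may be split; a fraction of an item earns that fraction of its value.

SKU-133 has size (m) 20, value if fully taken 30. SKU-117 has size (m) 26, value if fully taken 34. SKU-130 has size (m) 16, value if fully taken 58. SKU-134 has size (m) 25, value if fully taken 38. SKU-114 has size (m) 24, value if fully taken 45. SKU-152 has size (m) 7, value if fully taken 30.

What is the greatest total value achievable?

167.96

Sort by value density: SKU-152 30/7≈4.29, SKU-130 58/16≈3.62, SKU-114 45/24≈1.88, SKU-134 38/25≈1.52, SKU-133 30/20≈1.5, SKU-117 34/26≈1.31.
All 7 m of SKU-152 fit (value 30) — 63 remain.
SKU-130: take in full, 16 m for value 58 — 47 left.
All 24 m of SKU-114 fit (value 45) — 23 remain.
Only 23 m remain; take 23/25 of SKU-134 for value 38×23/25 = 34.96.
Total value = 167.96.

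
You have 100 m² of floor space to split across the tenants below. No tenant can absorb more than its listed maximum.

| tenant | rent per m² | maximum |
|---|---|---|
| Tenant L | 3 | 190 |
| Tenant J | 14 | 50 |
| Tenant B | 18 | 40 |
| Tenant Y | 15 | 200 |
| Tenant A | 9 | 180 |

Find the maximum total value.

1620

Highest rent per m² first: Tenant B 18 > Tenant Y 15 > Tenant J 14 > Tenant A 9 > Tenant L 3.
Tenant B takes 40 to reach its cap of 40 → 60 left.
Only 60 left; Tenant Y takes them to reach 60.
Total = 18×40 + 15×60 = 1620.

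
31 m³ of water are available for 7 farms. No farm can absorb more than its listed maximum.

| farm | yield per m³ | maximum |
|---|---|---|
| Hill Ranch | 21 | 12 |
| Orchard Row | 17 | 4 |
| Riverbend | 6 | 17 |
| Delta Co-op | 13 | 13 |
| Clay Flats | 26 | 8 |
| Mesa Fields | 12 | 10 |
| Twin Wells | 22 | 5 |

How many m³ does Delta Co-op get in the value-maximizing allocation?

2

Rank by yield per m³: Clay Flats 26 > Twin Wells 22 > Hill Ranch 21 > Orchard Row 17 > Delta Co-op 13 > Mesa Fields 12 > Riverbend 6.
Give Clay Flats 8 to hit its cap of 8 → 23 left.
Twin Wells: +5 to 5 (cap) → 18 left.
Hill Ranch takes 12 to reach its cap of 12 → 6 left.
Give Orchard Row 4 to hit its cap of 4 → 2 left.
Delta Co-op: +2 (room for 13) → 2. Pool exhausted.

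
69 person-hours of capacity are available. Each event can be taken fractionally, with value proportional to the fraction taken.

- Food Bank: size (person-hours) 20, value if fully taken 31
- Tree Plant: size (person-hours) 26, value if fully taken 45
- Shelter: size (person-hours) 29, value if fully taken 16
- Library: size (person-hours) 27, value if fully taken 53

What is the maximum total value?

122.8

Sort by value density: Library 53/27≈1.96, Tree Plant 45/26≈1.73, Food Bank 31/20≈1.55, Shelter 16/29≈0.552.
Take all of Library (27 person-hours, value 53) ; 42 person-hours left.
Take all of Tree Plant (26 person-hours, value 45) ; 16 person-hours left.
Fill the last 16 person-hours with part of Food Bank: 16/20 of it earns 24.8.
Total value = 122.8.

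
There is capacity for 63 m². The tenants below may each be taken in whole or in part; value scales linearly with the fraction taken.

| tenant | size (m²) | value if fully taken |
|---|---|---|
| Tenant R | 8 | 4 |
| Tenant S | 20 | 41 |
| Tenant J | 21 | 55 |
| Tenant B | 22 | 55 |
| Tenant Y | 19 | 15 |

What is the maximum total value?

Rank by value-to-size ratio: Tenant J 55/21≈2.62, Tenant B 55/22≈2.5, Tenant S 41/20≈2.05, Tenant Y 15/19≈0.789, Tenant R 4/8≈0.5.
Tenant J: take in full, 21 m² for value 55 ; 42 left.
Take all of Tenant B (22 m², value 55) ; 20 m² left.
Take all of Tenant S (20 m², value 41) ; 0 m² left.
Total value = 151.

151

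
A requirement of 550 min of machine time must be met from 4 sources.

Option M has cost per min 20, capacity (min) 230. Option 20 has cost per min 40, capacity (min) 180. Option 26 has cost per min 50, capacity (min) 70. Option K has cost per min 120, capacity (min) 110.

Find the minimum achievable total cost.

23700

Cheapest first:
Option M (20): use full 230 ; 320 min to go.
Option 20 (40): use full 180 ; 140 min to go.
Option 26 at 50: take all 70 min ; 70 still needed.
Option K (120): take the remaining 70 ; done.
Cost = 230×20 + 180×40 + 70×50 + 70×120 = 23700.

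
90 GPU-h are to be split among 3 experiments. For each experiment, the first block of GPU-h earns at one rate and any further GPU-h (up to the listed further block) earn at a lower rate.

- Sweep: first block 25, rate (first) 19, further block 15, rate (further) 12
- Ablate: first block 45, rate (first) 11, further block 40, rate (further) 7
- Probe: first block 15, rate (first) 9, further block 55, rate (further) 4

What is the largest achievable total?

Rank every tier by rate: Sweep/tier1 19 > Sweep/tier2 12 > Ablate/tier1 11 > Probe/tier1 9 > Ablate/tier2 7 > Probe/tier2 4.
Fill Sweep tier1 block (25 at 19) → 65 left.
Sweep/tier2 (12): +15 → 50 left.
Ablate tier1 at 11: fill all 45 → 5 left.
5 remain; put them into Probe tier1 at 9.
Total = 19×25 + 12×15 + 11×45 + 9×5 = 1195.

1195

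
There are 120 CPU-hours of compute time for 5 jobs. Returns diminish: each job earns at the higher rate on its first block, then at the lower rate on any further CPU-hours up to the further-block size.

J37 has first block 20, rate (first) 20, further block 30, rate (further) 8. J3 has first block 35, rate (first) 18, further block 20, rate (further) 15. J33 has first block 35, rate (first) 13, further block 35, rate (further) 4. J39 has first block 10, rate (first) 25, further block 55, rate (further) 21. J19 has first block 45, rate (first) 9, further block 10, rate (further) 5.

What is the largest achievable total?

Rank every tier by rate: J39/first 25 > J39/second 21 > J37/first 20 > J3/first 18 > J3/second 15 > J33/first 13 > J19/first 9 > J37/second 8 > J19/second 5 > J33/second 4.
Fill J39 first block (10 at 25) → 110 left.
J39/second (21): +55 → 55 left.
J37/first (20): +20 → 35 left.
J3/first (18): +35 → 0 left.
Total = 25×10 + 21×55 + 20×20 + 18×35 = 2435.

2435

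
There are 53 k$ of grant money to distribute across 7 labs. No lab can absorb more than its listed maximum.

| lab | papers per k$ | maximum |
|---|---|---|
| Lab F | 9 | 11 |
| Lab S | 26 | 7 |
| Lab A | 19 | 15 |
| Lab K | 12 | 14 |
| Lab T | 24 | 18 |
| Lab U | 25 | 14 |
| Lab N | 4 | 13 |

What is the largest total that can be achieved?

Rank by papers per k$: Lab S 26 > Lab U 25 > Lab T 24 > Lab A 19 > Lab K 12 > Lab F 9 > Lab N 4.
Lab S takes 7 to reach its cap of 7 → 46 left.
Lab U: +14 to 14 (cap) → 32 left.
Lab T: +18 to 18 (cap) → 14 left.
Lab A: +14 (room for 15) → 14. Pool exhausted.
Total = 26×7 + 19×14 + 24×18 + 25×14 = 1230.

1230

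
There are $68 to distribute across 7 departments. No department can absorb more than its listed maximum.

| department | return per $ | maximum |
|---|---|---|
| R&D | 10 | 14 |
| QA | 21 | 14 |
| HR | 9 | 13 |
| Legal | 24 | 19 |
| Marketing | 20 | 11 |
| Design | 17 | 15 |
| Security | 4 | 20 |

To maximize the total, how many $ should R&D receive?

9

Order the departments by return per $: Legal 24 > QA 21 > Marketing 20 > Design 17 > R&D 10 > HR 9 > Security 4.
Legal takes 19 to reach its cap of 19 ; 49 left.
QA takes 14 to reach its cap of 14 ; 35 left.
Give Marketing 11 to hit its cap of 11 ; 24 left.
Give Design 15 to hit its cap of 15 ; 9 left.
Only 9 left; R&D takes them to reach 9.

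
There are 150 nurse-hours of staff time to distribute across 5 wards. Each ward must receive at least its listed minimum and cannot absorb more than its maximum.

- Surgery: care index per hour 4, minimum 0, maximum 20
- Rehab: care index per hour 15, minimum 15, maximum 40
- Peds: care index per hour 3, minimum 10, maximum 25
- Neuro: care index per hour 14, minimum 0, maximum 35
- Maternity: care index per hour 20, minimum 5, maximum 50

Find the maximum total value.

2180

Meeting every minimum uses 0+15+10+0+5 = 30 nurse-hours, leaving 120.
Rank by care index per hour: Maternity 20 > Rehab 15 > Neuro 14 > Surgery 4 > Peds 3.
Maternity: +45 to 50 (cap) — 75 left.
Rehab: +25 to 40 (cap) — 50 left.
Neuro: +35 to 35 (cap) — 15 left.
Only 15 left; Surgery takes them to reach 15.
Total = 4×15 + 15×40 + 3×10 + 14×35 + 20×50 = 2180.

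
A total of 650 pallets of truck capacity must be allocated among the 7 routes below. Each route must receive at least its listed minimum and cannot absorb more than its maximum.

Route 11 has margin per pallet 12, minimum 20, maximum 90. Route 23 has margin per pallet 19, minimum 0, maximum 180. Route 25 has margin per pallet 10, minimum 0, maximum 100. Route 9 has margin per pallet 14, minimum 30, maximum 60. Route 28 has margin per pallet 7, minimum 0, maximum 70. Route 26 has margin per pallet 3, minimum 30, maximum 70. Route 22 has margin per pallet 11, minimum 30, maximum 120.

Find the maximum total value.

8240

Meeting every minimum uses 20+0+0+30+0+30+30 = 110 pallets, leaving 540.
Highest margin per pallet first: Route 23 19 > Route 9 14 > Route 11 12 > Route 22 11 > Route 25 10 > Route 28 7 > Route 26 3.
Give Route 23 180 more to hit its cap of 180 ; 360 left.
Route 9: +30 to 60 (cap) ; 330 left.
Give Route 11 70 more to hit its cap of 90 ; 260 left.
Route 22 takes 90 more to reach its cap of 120 ; 170 left.
Route 25: +100 to 100 (cap) ; 70 left.
Give Route 28 70 more to hit its cap of 70 ; 0 left.
Total = 12×90 + 19×180 + 10×100 + 14×60 + 7×70 + 3×30 + 11×120 = 8240.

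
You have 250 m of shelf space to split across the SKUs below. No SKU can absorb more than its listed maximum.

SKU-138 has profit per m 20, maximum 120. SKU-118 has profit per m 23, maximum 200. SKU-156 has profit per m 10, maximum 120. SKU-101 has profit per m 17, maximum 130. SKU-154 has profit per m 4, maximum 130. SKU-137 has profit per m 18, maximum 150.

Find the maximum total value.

Rank by profit per m: SKU-118 23 > SKU-138 20 > SKU-137 18 > SKU-101 17 > SKU-156 10 > SKU-154 4.
Give SKU-118 200 to hit its cap of 200 — 50 left.
Only 50 left; SKU-138 takes them to reach 50.
Total = 20×50 + 23×200 = 5600.

5600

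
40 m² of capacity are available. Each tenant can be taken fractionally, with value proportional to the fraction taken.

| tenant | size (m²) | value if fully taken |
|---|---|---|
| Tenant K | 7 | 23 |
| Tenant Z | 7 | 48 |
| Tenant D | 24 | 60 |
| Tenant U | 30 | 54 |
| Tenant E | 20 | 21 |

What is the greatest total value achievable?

134.6

Best value per unit of size first: Tenant Z 48/7≈6.86, Tenant K 23/7≈3.29, Tenant D 60/24≈2.5, Tenant U 54/30≈1.8, Tenant E 21/20≈1.05.
Tenant Z: take in full, 7 m² for value 48 → 33 left.
Tenant K: take in full, 7 m² for value 23 → 26 left.
Tenant D: take in full, 24 m² for value 60 → 2 left.
2 m² left: a 2/30 share of Tenant U gives 54×2/30 = 3.6.
Total value = 134.6.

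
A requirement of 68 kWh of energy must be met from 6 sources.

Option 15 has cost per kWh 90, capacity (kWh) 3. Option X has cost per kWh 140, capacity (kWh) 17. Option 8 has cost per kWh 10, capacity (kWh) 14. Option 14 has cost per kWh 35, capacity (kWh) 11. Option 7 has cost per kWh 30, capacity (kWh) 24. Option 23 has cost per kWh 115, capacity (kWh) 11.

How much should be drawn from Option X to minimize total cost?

Cheapest first:
Option 8 at 10: take all 14 kWh → 54 still needed.
Take 24 from Option 7 at 30 → need 30 more.
Take 11 from Option 14 at 35 → need 19 more.
Option 15 at 90: take all 3 kWh → 16 still needed.
Option 23 at 115: take all 11 kWh → 5 still needed.
Option X (140): take the remaining 5 → done.

5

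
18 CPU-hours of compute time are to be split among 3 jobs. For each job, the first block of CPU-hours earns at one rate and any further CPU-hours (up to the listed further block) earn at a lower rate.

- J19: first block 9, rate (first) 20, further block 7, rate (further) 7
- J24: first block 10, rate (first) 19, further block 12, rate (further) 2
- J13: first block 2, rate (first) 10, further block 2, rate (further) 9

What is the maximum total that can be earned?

351

Treat each block as its own option and order by rate: J19/first 20 > J24/first 19 > J13/first 10 > J13/second 9 > J19/second 7 > J24/second 2.
J19/first (20): +9 → 9 left.
J24 first at 19: only 9 left, fill 9.
Total = 20×9 + 19×9 = 351.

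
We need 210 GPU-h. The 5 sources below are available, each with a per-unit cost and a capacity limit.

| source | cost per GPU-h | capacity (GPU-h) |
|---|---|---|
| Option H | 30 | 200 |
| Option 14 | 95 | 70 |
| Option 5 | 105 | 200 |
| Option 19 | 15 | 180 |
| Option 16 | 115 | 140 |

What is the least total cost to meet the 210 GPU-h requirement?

3600

Cheapest first:
Option 19 (15): use full 180 ; 30 GPU-h to go.
Option H (30): take the remaining 30 ; done.
Option 14, Option 5, Option 16: unused.
Cost = 180×15 + 30×30 = 3600.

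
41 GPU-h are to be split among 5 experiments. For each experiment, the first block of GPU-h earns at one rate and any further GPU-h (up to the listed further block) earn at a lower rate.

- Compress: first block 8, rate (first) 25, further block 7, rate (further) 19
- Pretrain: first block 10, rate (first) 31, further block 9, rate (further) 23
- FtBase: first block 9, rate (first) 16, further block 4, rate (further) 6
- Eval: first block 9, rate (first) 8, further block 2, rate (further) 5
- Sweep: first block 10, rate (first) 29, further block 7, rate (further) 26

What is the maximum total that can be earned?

1120

Treat each block as its own option and order by rate: Pretrain/tier1 31 > Sweep/tier1 29 > Sweep/tier2 26 > Compress/tier1 25 > Pretrain/tier2 23 > Compress/tier2 19 > FtBase/tier1 16 > Eval/tier1 8 > FtBase/tier2 6 > Eval/tier2 5.
Pretrain/tier1 (31): +10 ; 31 left.
Sweep tier1 at 29: fill all 10 ; 21 left.
Sweep/tier2 (26): +7 ; 14 left.
Compress tier1 at 25: fill all 8 ; 6 left.
6 remain; put them into Pretrain tier2 at 23.
Total = 31×10 + 29×10 + 26×7 + 25×8 + 23×6 = 1120.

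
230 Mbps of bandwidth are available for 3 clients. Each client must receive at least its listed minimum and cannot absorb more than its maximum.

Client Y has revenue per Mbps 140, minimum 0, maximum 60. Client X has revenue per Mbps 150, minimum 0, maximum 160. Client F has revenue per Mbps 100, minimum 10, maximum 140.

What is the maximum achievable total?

33400

Meeting every minimum uses 0+0+10 = 10 Mbps, leaving 220.
Rank by revenue per Mbps: Client X 150 > Client Y 140 > Client F 100.
Client X takes 160 more to reach its cap of 160 → 60 left.
Client Y: +60 to 60 (cap) → 0 left.
Total = 140×60 + 150×160 + 100×10 = 33400.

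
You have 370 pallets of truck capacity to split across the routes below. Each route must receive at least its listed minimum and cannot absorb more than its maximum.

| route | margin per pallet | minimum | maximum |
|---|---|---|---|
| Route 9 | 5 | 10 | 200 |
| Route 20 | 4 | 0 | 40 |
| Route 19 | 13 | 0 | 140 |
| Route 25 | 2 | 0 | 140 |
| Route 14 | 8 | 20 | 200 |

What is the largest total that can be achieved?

3570

Meeting every minimum uses 10+0+0+0+20 = 30 pallets, leaving 340.
Highest margin per pallet first: Route 19 13 > Route 14 8 > Route 9 5 > Route 20 4 > Route 25 2.
Route 19: +140 to 140 (cap) ; 200 left.
Route 14 takes 180 more to reach its cap of 200 ; 20 left.
Route 9: +20 (room for 190) → 30. Pool exhausted.
Total = 5×30 + 13×140 + 8×200 = 3570.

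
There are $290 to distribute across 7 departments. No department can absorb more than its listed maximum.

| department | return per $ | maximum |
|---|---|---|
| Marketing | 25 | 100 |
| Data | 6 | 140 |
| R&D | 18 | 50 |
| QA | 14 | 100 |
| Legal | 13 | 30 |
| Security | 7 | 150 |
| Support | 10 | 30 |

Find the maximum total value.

5290

Rank by return per $: Marketing 25 > R&D 18 > QA 14 > Legal 13 > Support 10 > Security 7 > Data 6.
Marketing takes 100 to reach its cap of 100 → 190 left.
R&D takes 50 to reach its cap of 50 → 140 left.
Give QA 100 to hit its cap of 100 → 40 left.
Legal takes 30 to reach its cap of 30 → 10 left.
Only 10 left; Support takes them to reach 10.
Total = 25×100 + 18×50 + 14×100 + 13×30 + 10×10 = 5290.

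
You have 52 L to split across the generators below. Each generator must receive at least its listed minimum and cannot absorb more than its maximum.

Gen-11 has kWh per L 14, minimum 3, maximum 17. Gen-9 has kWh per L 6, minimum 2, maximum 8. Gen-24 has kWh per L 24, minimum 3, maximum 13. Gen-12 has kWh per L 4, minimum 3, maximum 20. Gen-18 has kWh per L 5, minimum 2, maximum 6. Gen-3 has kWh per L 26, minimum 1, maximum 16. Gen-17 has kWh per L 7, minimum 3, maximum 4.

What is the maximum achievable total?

965

Meeting every minimum uses 3+2+3+3+2+1+3 = 17 L, leaving 35.
Highest kWh per L first: Gen-3 26 > Gen-24 24 > Gen-11 14 > Gen-17 7 > Gen-9 6 > Gen-18 5 > Gen-12 4.
Gen-3: +15 to 16 (cap) — 20 left.
Gen-24 takes 10 more to reach its cap of 13 — 10 left.
Only 10 left; Gen-11 takes them to reach 13.
Total = 14×13 + 6×2 + 24×13 + 4×3 + 5×2 + 26×16 + 7×3 = 965.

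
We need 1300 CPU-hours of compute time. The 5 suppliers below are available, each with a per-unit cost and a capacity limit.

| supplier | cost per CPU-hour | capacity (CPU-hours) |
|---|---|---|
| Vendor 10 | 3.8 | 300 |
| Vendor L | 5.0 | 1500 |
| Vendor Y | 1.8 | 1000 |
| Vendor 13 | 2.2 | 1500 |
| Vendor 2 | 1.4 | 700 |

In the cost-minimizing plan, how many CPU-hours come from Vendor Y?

Cheapest first:
Vendor 2 (1.4): use full 700 ; 600 CPU-hours to go.
Vendor Y (1.8): take the remaining 600 ; done.
Vendor 13, Vendor 10, Vendor L: unused.

600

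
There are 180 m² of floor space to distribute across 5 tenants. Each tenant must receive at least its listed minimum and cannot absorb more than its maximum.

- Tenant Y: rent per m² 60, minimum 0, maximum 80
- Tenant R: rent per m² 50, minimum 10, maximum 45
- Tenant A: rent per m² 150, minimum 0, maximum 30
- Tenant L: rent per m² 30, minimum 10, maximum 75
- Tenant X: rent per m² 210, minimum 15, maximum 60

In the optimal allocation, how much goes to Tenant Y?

70

Meeting every minimum uses 0+10+0+10+15 = 35 m², leaving 145.
Highest rent per m² first: Tenant X 210 > Tenant A 150 > Tenant Y 60 > Tenant R 50 > Tenant L 30.
Give Tenant X 45 more to hit its cap of 60 ; 100 left.
Tenant A takes 30 more to reach its cap of 30 ; 70 left.
Only 70 left; Tenant Y takes them to reach 70.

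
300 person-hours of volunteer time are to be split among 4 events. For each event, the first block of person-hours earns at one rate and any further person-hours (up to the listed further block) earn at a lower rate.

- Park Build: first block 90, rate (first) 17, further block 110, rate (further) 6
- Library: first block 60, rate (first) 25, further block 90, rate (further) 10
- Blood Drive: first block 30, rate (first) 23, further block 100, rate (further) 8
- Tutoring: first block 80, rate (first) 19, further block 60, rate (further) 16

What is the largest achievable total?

5880

Treat each block as its own option and order by rate: Library/first 25 > Blood Drive/first 23 > Tutoring/first 19 > Park Build/first 17 > Tutoring/second 16 > Library/second 10 > Blood Drive/second 8 > Park Build/second 6.
Fill Library first block (60 at 25) — 240 left.
Blood Drive first at 23: fill all 30 — 210 left.
Fill Tutoring first block (80 at 19) — 130 left.
Fill Park Build first block (90 at 17) — 40 left.
40 remain; put them into Tutoring second at 16.
Total = 25×60 + 23×30 + 19×80 + 17×90 + 16×40 = 5880.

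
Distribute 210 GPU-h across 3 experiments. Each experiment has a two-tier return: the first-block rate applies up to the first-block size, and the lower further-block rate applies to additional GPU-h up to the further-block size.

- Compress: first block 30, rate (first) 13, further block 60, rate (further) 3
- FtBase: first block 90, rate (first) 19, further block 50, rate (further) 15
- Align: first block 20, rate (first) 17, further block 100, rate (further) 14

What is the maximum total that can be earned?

Rank every tier by rate: FtBase/tier1 19 > Align/tier1 17 > FtBase/tier2 15 > Align/tier2 14 > Compress/tier1 13 > Compress/tier2 3.
FtBase tier1 at 19: fill all 90 — 120 left.
Align/tier1 (17): +20 — 100 left.
FtBase tier2 at 15: fill all 50 — 50 left.
50 remain; put them into Align tier2 at 14.
Total = 19×90 + 17×20 + 15×50 + 14×50 = 3500.

3500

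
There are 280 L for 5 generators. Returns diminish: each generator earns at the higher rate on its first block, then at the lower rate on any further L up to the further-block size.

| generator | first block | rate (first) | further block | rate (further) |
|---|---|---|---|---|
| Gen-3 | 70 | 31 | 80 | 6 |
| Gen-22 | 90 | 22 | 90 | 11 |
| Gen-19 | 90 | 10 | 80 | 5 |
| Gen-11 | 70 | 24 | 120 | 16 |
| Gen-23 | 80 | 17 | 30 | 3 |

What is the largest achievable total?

6680

Treat each block as its own option and order by rate: Gen-3/T1 31 > Gen-11/T1 24 > Gen-22/T1 22 > Gen-23/T1 17 > Gen-11/T2 16 > Gen-22/T2 11 > Gen-19/T1 10 > Gen-3/T2 6 > Gen-19/T2 5 > Gen-23/T2 3.
Gen-3/T1 (31): +70 → 210 left.
Gen-11/T1 (24): +70 → 140 left.
Fill Gen-22 T1 block (90 at 22) → 50 left.
Gen-23/T1: +50 of 80 at 17; pool empty.
Total = 31×70 + 24×70 + 22×90 + 17×50 = 6680.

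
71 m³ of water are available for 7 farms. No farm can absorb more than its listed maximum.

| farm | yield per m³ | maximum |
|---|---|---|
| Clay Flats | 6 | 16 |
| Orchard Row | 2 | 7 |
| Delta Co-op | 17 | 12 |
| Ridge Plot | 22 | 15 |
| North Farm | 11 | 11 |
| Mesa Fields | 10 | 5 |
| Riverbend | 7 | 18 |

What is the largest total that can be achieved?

Highest yield per m³ first: Ridge Plot 22 > Delta Co-op 17 > North Farm 11 > Mesa Fields 10 > Riverbend 7 > Clay Flats 6 > Orchard Row 2.
Give Ridge Plot 15 to hit its cap of 15 ; 56 left.
Delta Co-op: +12 to 12 (cap) ; 44 left.
North Farm takes 11 to reach its cap of 11 ; 33 left.
Mesa Fields: +5 to 5 (cap) ; 28 left.
Give Riverbend 18 to hit its cap of 18 ; 10 left.
Only 10 left; Clay Flats takes them to reach 10.
Total = 6×10 + 17×12 + 22×15 + 11×11 + 10×5 + 7×18 = 891.

891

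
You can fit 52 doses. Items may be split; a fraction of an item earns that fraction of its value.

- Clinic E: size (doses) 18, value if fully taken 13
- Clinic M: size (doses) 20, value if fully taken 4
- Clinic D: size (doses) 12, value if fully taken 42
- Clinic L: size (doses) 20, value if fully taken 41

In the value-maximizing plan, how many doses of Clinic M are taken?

Rank by value-to-size ratio: Clinic D 42/12≈3.5, Clinic L 41/20≈2.05, Clinic E 13/18≈0.722, Clinic M 4/20≈0.2.
Clinic D: take in full, 12 doses for value 42 — 40 left.
Clinic L: take in full, 20 doses for value 41 — 20 left.
All 18 doses of Clinic E fit (value 13) — 2 remain.
Only 2 doses remain; take 2/20 of Clinic M for value 4×2/20 = 0.4.

2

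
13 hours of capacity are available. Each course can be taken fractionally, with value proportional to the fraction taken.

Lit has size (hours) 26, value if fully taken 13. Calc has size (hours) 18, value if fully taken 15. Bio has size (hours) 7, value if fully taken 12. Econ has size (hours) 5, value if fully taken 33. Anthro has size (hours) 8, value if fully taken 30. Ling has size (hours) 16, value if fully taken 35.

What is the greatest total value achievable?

63

Rank by value-to-size ratio: Econ 33/5≈6.6, Anthro 30/8≈3.75, Ling 35/16≈2.19, Bio 12/7≈1.71, Calc 15/18≈0.833, Lit 13/26≈0.5.
All 5 hours of Econ fit (value 33) → 8 remain.
Anthro: take in full, 8 hours for value 30 → 0 left.
Total value = 63.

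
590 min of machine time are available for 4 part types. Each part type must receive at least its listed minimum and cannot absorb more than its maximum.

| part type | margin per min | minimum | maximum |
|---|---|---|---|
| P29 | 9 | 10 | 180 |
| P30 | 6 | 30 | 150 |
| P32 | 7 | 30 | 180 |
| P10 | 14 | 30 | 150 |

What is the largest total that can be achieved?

5460

Meeting every minimum uses 10+30+30+30 = 100 min, leaving 490.
Order the part types by margin per min: P10 14 > P29 9 > P32 7 > P30 6.
Give P10 120 more to hit its cap of 150 ; 370 left.
Give P29 170 more to hit its cap of 180 ; 200 left.
Give P32 150 more to hit its cap of 180 ; 50 left.
Only 50 left; P30 takes them to reach 80.
Total = 9×180 + 6×80 + 7×180 + 14×150 = 5460.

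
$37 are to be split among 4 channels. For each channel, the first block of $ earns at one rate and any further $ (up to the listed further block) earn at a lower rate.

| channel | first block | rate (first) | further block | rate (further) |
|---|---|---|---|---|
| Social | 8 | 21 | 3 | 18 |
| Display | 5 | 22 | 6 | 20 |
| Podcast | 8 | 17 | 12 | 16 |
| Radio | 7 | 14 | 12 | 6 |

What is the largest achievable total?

700

Rank every tier by rate: Display/T1 22 > Social/T1 21 > Display/T2 20 > Social/T2 18 > Podcast/T1 17 > Podcast/T2 16 > Radio/T1 14 > Radio/T2 6.
Display/T1 (22): +5 ; 32 left.
Fill Social T1 block (8 at 21) ; 24 left.
Display T2 at 20: fill all 6 ; 18 left.
Social T2 at 18: fill all 3 ; 15 left.
Fill Podcast T1 block (8 at 17) ; 7 left.
Podcast T2 at 16: only 7 left, fill 7.
Total = 22×5 + 21×8 + 20×6 + 18×3 + 17×8 + 16×7 = 700.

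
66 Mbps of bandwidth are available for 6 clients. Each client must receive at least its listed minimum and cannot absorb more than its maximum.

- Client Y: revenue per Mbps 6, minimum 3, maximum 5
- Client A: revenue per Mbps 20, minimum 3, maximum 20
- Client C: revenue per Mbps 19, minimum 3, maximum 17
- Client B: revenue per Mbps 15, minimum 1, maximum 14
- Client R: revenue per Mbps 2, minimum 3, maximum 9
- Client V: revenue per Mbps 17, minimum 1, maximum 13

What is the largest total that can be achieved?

1118

Meeting every minimum uses 3+3+3+1+3+1 = 14 Mbps, leaving 52.
Highest revenue per Mbps first: Client A 20 > Client C 19 > Client V 17 > Client B 15 > Client Y 6 > Client R 2.
Give Client A 17 more to hit its cap of 20 — 35 left.
Client C: +14 to 17 (cap) — 21 left.
Give Client V 12 more to hit its cap of 13 — 9 left.
Only 9 left; Client B takes them to reach 10.
Total = 6×3 + 20×20 + 19×17 + 15×10 + 2×3 + 17×13 = 1118.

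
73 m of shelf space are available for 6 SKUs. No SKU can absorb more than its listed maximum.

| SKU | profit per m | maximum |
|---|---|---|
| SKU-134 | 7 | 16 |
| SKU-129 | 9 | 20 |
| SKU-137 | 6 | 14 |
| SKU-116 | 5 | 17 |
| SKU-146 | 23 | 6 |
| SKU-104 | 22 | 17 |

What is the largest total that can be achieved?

888

Order the SKUs by profit per m: SKU-146 23 > SKU-104 22 > SKU-129 9 > SKU-134 7 > SKU-137 6 > SKU-116 5.
SKU-146: +6 to 6 (cap) → 67 left.
Give SKU-104 17 to hit its cap of 17 → 50 left.
Give SKU-129 20 to hit its cap of 20 → 30 left.
SKU-134 takes 16 to reach its cap of 16 → 14 left.
SKU-137: +14 to 14 (cap) → 0 left.
Total = 7×16 + 9×20 + 6×14 + 23×6 + 22×17 = 888.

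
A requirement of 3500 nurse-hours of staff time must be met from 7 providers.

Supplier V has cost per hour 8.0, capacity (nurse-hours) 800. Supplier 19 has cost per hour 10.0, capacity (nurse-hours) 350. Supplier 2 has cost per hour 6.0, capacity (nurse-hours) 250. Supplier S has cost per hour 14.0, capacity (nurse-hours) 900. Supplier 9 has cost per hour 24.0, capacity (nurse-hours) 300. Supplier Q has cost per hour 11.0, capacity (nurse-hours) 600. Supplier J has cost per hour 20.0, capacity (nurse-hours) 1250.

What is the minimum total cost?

42600

Fill from the cheapest provider first.
Take 250 from Supplier 2 at 6.0 → need 3250 more.
Supplier V (8.0): use full 800 → 2450 nurse-hours to go.
Supplier 19 (10.0): use full 350 → 2100 nurse-hours to go.
Supplier Q at 11.0: take all 600 nurse-hours → 1500 still needed.
Supplier S (14.0): use full 900 → 600 nurse-hours to go.
Supplier J at 20.0: take 600 of its 1250 → requirement met.
Supplier 9: unused.
Cost = 250×6.0 + 800×8.0 + 350×10.0 + 600×11.0 + 900×14.0 + 600×20.0 = 42600.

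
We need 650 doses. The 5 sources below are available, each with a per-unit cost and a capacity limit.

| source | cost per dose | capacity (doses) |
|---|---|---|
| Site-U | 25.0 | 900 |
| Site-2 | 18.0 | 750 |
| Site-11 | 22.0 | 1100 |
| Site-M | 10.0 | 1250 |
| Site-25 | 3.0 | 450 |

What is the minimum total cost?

Cheapest first:
Site-25 at 3.0: take all 450 doses — 200 still needed.
Take 200 from Site-M at 10.0 to finish.
Site-2, Site-11, Site-U: unused.
Cost = 450×3.0 + 200×10.0 = 3350.

3350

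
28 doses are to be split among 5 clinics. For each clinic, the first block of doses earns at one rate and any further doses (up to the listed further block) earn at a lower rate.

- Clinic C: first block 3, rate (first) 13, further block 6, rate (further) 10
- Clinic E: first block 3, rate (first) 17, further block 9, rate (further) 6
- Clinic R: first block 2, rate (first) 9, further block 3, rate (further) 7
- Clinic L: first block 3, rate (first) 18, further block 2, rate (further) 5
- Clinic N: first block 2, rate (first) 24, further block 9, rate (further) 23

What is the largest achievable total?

477

Treat each block as its own option and order by rate: Clinic N/tier1 24 > Clinic N/tier2 23 > Clinic L/tier1 18 > Clinic E/tier1 17 > Clinic C/tier1 13 > Clinic C/tier2 10 > Clinic R/tier1 9 > Clinic R/tier2 7 > Clinic E/tier2 6 > Clinic L/tier2 5.
Clinic N tier1 at 24: fill all 2 → 26 left.
Fill Clinic N tier2 block (9 at 23) → 17 left.
Clinic L/tier1 (18): +3 → 14 left.
Clinic E tier1 at 17: fill all 3 → 11 left.
Fill Clinic C tier1 block (3 at 13) → 8 left.
Clinic C/tier2 (10): +6 → 2 left.
Clinic R tier1 at 9: fill all 2 → 0 left.
Total = 24×2 + 23×9 + 18×3 + 17×3 + 13×3 + 10×6 + 9×2 = 477.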